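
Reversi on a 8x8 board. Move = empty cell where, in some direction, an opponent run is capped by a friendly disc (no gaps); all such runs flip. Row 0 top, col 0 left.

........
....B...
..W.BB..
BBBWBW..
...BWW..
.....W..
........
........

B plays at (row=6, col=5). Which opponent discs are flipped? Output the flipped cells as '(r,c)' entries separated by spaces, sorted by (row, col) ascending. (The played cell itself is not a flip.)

Answer: (3,5) (4,5) (5,5)

Derivation:
Dir NW: first cell '.' (not opp) -> no flip
Dir N: opp run (5,5) (4,5) (3,5) capped by B -> flip
Dir NE: first cell '.' (not opp) -> no flip
Dir W: first cell '.' (not opp) -> no flip
Dir E: first cell '.' (not opp) -> no flip
Dir SW: first cell '.' (not opp) -> no flip
Dir S: first cell '.' (not opp) -> no flip
Dir SE: first cell '.' (not opp) -> no flip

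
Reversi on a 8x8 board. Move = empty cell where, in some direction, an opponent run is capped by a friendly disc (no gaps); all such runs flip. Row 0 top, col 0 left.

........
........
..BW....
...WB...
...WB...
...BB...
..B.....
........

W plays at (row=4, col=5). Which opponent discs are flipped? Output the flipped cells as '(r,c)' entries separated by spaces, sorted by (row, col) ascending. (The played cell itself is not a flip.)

Answer: (3,4) (4,4)

Derivation:
Dir NW: opp run (3,4) capped by W -> flip
Dir N: first cell '.' (not opp) -> no flip
Dir NE: first cell '.' (not opp) -> no flip
Dir W: opp run (4,4) capped by W -> flip
Dir E: first cell '.' (not opp) -> no flip
Dir SW: opp run (5,4), next='.' -> no flip
Dir S: first cell '.' (not opp) -> no flip
Dir SE: first cell '.' (not opp) -> no flip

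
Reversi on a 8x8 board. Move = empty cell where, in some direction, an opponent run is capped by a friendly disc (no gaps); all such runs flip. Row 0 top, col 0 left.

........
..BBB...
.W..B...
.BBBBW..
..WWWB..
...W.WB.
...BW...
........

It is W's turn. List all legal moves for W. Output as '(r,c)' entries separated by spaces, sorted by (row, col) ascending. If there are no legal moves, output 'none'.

Answer: (0,2) (0,3) (0,4) (1,5) (2,0) (2,2) (2,3) (2,5) (3,0) (4,1) (4,6) (5,7) (6,2) (7,3)

Derivation:
(0,1): no bracket -> illegal
(0,2): flips 2 -> legal
(0,3): flips 1 -> legal
(0,4): flips 3 -> legal
(0,5): no bracket -> illegal
(1,1): no bracket -> illegal
(1,5): flips 2 -> legal
(2,0): flips 1 -> legal
(2,2): flips 2 -> legal
(2,3): flips 1 -> legal
(2,5): flips 1 -> legal
(3,0): flips 4 -> legal
(3,6): no bracket -> illegal
(4,0): no bracket -> illegal
(4,1): flips 1 -> legal
(4,6): flips 1 -> legal
(4,7): no bracket -> illegal
(5,2): no bracket -> illegal
(5,4): no bracket -> illegal
(5,7): flips 1 -> legal
(6,2): flips 1 -> legal
(6,5): no bracket -> illegal
(6,6): no bracket -> illegal
(6,7): no bracket -> illegal
(7,2): no bracket -> illegal
(7,3): flips 1 -> legal
(7,4): no bracket -> illegal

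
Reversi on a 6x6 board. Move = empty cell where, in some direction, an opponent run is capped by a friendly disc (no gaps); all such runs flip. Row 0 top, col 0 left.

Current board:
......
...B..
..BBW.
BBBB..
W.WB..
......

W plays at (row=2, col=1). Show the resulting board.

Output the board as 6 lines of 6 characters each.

Place W at (2,1); scan 8 dirs for brackets.
Dir NW: first cell '.' (not opp) -> no flip
Dir N: first cell '.' (not opp) -> no flip
Dir NE: first cell '.' (not opp) -> no flip
Dir W: first cell '.' (not opp) -> no flip
Dir E: opp run (2,2) (2,3) capped by W -> flip
Dir SW: opp run (3,0), next=edge -> no flip
Dir S: opp run (3,1), next='.' -> no flip
Dir SE: opp run (3,2) (4,3), next='.' -> no flip
All flips: (2,2) (2,3)

Answer: ......
...B..
.WWWW.
BBBB..
W.WB..
......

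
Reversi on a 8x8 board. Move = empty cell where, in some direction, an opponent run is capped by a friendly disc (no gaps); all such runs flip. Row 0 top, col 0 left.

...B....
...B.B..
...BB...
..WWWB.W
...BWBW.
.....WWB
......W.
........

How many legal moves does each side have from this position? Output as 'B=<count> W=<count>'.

-- B to move --
(2,1): flips 1 -> legal
(2,2): no bracket -> illegal
(2,5): flips 1 -> legal
(2,6): no bracket -> illegal
(2,7): no bracket -> illegal
(3,1): flips 3 -> legal
(3,6): no bracket -> illegal
(4,1): flips 1 -> legal
(4,2): flips 1 -> legal
(4,7): flips 1 -> legal
(5,3): flips 1 -> legal
(5,4): flips 4 -> legal
(6,4): no bracket -> illegal
(6,5): flips 1 -> legal
(6,7): flips 1 -> legal
(7,5): flips 1 -> legal
(7,6): no bracket -> illegal
(7,7): no bracket -> illegal
B mobility = 11
-- W to move --
(0,2): flips 3 -> legal
(0,4): no bracket -> illegal
(0,5): no bracket -> illegal
(0,6): flips 2 -> legal
(1,2): flips 1 -> legal
(1,4): flips 2 -> legal
(1,6): no bracket -> illegal
(2,2): no bracket -> illegal
(2,5): flips 2 -> legal
(2,6): flips 1 -> legal
(3,6): flips 1 -> legal
(4,2): flips 1 -> legal
(4,7): no bracket -> illegal
(5,2): flips 1 -> legal
(5,3): flips 1 -> legal
(5,4): flips 1 -> legal
(6,7): no bracket -> illegal
W mobility = 11

Answer: B=11 W=11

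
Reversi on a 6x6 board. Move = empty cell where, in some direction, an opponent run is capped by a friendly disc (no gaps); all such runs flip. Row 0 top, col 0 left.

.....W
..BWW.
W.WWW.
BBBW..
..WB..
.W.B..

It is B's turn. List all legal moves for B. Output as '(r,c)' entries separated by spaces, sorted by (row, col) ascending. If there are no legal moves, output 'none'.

Answer: (0,3) (0,4) (1,0) (1,5) (3,4) (4,1) (5,2)

Derivation:
(0,2): no bracket -> illegal
(0,3): flips 3 -> legal
(0,4): flips 2 -> legal
(1,0): flips 1 -> legal
(1,1): no bracket -> illegal
(1,5): flips 2 -> legal
(2,1): no bracket -> illegal
(2,5): no bracket -> illegal
(3,4): flips 2 -> legal
(3,5): no bracket -> illegal
(4,0): no bracket -> illegal
(4,1): flips 1 -> legal
(4,4): no bracket -> illegal
(5,0): no bracket -> illegal
(5,2): flips 1 -> legal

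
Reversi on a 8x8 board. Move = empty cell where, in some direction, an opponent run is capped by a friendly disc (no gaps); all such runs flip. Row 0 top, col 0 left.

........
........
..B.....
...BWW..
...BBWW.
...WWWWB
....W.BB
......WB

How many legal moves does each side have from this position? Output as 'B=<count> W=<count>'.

Answer: B=12 W=5

Derivation:
-- B to move --
(2,3): flips 3 -> legal
(2,4): flips 3 -> legal
(2,5): flips 1 -> legal
(2,6): flips 1 -> legal
(3,6): flips 4 -> legal
(3,7): no bracket -> illegal
(4,2): no bracket -> illegal
(4,7): flips 2 -> legal
(5,2): flips 4 -> legal
(6,2): flips 1 -> legal
(6,3): flips 1 -> legal
(6,5): flips 1 -> legal
(7,3): no bracket -> illegal
(7,4): flips 2 -> legal
(7,5): flips 1 -> legal
B mobility = 12
-- W to move --
(1,1): flips 3 -> legal
(1,2): no bracket -> illegal
(1,3): no bracket -> illegal
(2,1): no bracket -> illegal
(2,3): flips 2 -> legal
(2,4): no bracket -> illegal
(3,1): no bracket -> illegal
(3,2): flips 2 -> legal
(4,2): flips 2 -> legal
(4,7): no bracket -> illegal
(5,2): flips 1 -> legal
(6,5): no bracket -> illegal
(7,5): no bracket -> illegal
W mobility = 5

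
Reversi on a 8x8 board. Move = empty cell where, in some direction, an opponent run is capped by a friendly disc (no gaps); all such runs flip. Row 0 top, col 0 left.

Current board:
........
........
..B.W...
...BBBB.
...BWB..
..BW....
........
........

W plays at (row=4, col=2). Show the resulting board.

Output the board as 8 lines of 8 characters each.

Answer: ........
........
..B.W...
...WBBB.
..WWWB..
..BW....
........
........

Derivation:
Place W at (4,2); scan 8 dirs for brackets.
Dir NW: first cell '.' (not opp) -> no flip
Dir N: first cell '.' (not opp) -> no flip
Dir NE: opp run (3,3) capped by W -> flip
Dir W: first cell '.' (not opp) -> no flip
Dir E: opp run (4,3) capped by W -> flip
Dir SW: first cell '.' (not opp) -> no flip
Dir S: opp run (5,2), next='.' -> no flip
Dir SE: first cell 'W' (not opp) -> no flip
All flips: (3,3) (4,3)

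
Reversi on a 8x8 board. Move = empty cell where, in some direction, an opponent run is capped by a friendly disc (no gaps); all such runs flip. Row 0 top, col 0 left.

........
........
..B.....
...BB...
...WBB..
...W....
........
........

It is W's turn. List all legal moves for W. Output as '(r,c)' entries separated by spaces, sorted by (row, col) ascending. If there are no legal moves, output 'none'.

(1,1): no bracket -> illegal
(1,2): no bracket -> illegal
(1,3): no bracket -> illegal
(2,1): no bracket -> illegal
(2,3): flips 1 -> legal
(2,4): no bracket -> illegal
(2,5): flips 1 -> legal
(3,1): no bracket -> illegal
(3,2): no bracket -> illegal
(3,5): flips 1 -> legal
(3,6): no bracket -> illegal
(4,2): no bracket -> illegal
(4,6): flips 2 -> legal
(5,4): no bracket -> illegal
(5,5): no bracket -> illegal
(5,6): no bracket -> illegal

Answer: (2,3) (2,5) (3,5) (4,6)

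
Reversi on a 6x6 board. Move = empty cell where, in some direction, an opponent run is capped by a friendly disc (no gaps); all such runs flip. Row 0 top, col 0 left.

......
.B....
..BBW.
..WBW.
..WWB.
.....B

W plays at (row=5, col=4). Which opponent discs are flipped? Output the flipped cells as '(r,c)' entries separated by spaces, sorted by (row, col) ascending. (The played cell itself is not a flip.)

Answer: (4,4)

Derivation:
Dir NW: first cell 'W' (not opp) -> no flip
Dir N: opp run (4,4) capped by W -> flip
Dir NE: first cell '.' (not opp) -> no flip
Dir W: first cell '.' (not opp) -> no flip
Dir E: opp run (5,5), next=edge -> no flip
Dir SW: edge -> no flip
Dir S: edge -> no flip
Dir SE: edge -> no flip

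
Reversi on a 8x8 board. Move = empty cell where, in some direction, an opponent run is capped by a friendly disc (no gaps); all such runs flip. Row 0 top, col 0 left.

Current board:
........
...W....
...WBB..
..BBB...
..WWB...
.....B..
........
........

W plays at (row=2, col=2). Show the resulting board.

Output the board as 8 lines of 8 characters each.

Answer: ........
...W....
..WWBB..
..WBB...
..WWB...
.....B..
........
........

Derivation:
Place W at (2,2); scan 8 dirs for brackets.
Dir NW: first cell '.' (not opp) -> no flip
Dir N: first cell '.' (not opp) -> no flip
Dir NE: first cell 'W' (not opp) -> no flip
Dir W: first cell '.' (not opp) -> no flip
Dir E: first cell 'W' (not opp) -> no flip
Dir SW: first cell '.' (not opp) -> no flip
Dir S: opp run (3,2) capped by W -> flip
Dir SE: opp run (3,3) (4,4) (5,5), next='.' -> no flip
All flips: (3,2)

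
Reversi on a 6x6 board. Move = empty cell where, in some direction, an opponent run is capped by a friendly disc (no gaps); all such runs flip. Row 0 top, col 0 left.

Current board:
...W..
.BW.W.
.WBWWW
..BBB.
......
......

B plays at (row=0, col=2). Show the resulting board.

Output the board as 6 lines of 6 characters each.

Answer: ..BW..
.BB.W.
.WBWWW
..BBB.
......
......

Derivation:
Place B at (0,2); scan 8 dirs for brackets.
Dir NW: edge -> no flip
Dir N: edge -> no flip
Dir NE: edge -> no flip
Dir W: first cell '.' (not opp) -> no flip
Dir E: opp run (0,3), next='.' -> no flip
Dir SW: first cell 'B' (not opp) -> no flip
Dir S: opp run (1,2) capped by B -> flip
Dir SE: first cell '.' (not opp) -> no flip
All flips: (1,2)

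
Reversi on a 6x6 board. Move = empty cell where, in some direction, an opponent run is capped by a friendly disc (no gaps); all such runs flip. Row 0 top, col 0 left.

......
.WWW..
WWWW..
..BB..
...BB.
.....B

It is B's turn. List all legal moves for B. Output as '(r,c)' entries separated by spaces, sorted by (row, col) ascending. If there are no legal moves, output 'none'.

Answer: (0,0) (0,2) (0,3) (1,0) (1,4)

Derivation:
(0,0): flips 2 -> legal
(0,1): no bracket -> illegal
(0,2): flips 2 -> legal
(0,3): flips 2 -> legal
(0,4): no bracket -> illegal
(1,0): flips 1 -> legal
(1,4): flips 1 -> legal
(2,4): no bracket -> illegal
(3,0): no bracket -> illegal
(3,1): no bracket -> illegal
(3,4): no bracket -> illegal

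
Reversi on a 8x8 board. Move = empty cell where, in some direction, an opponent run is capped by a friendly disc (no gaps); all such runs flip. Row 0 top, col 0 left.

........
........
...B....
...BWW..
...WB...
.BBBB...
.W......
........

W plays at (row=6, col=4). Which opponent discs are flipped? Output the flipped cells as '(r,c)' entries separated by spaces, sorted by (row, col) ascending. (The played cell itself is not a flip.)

Dir NW: opp run (5,3), next='.' -> no flip
Dir N: opp run (5,4) (4,4) capped by W -> flip
Dir NE: first cell '.' (not opp) -> no flip
Dir W: first cell '.' (not opp) -> no flip
Dir E: first cell '.' (not opp) -> no flip
Dir SW: first cell '.' (not opp) -> no flip
Dir S: first cell '.' (not opp) -> no flip
Dir SE: first cell '.' (not opp) -> no flip

Answer: (4,4) (5,4)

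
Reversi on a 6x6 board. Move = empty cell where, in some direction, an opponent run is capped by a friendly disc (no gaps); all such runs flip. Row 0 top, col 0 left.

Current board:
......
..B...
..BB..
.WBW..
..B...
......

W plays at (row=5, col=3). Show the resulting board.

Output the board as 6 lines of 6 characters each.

Place W at (5,3); scan 8 dirs for brackets.
Dir NW: opp run (4,2) capped by W -> flip
Dir N: first cell '.' (not opp) -> no flip
Dir NE: first cell '.' (not opp) -> no flip
Dir W: first cell '.' (not opp) -> no flip
Dir E: first cell '.' (not opp) -> no flip
Dir SW: edge -> no flip
Dir S: edge -> no flip
Dir SE: edge -> no flip
All flips: (4,2)

Answer: ......
..B...
..BB..
.WBW..
..W...
...W..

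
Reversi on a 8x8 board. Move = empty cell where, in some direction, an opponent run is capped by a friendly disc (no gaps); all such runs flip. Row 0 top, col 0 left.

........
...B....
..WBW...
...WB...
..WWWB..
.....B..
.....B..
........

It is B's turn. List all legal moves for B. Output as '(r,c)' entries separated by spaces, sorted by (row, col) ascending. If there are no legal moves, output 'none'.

Answer: (1,1) (1,4) (2,1) (2,5) (3,1) (3,2) (3,5) (4,1) (5,2) (5,3) (5,4)

Derivation:
(1,1): flips 3 -> legal
(1,2): no bracket -> illegal
(1,4): flips 1 -> legal
(1,5): no bracket -> illegal
(2,1): flips 1 -> legal
(2,5): flips 1 -> legal
(3,1): flips 1 -> legal
(3,2): flips 1 -> legal
(3,5): flips 1 -> legal
(4,1): flips 3 -> legal
(5,1): no bracket -> illegal
(5,2): flips 1 -> legal
(5,3): flips 2 -> legal
(5,4): flips 1 -> legal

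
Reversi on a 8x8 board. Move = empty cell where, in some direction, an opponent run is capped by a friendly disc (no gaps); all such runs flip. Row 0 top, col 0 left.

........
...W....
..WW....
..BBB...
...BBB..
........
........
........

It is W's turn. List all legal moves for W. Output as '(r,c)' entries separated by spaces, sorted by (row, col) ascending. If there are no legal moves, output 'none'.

Answer: (4,1) (4,2) (5,3) (5,5) (5,6)

Derivation:
(2,1): no bracket -> illegal
(2,4): no bracket -> illegal
(2,5): no bracket -> illegal
(3,1): no bracket -> illegal
(3,5): no bracket -> illegal
(3,6): no bracket -> illegal
(4,1): flips 1 -> legal
(4,2): flips 1 -> legal
(4,6): no bracket -> illegal
(5,2): no bracket -> illegal
(5,3): flips 2 -> legal
(5,4): no bracket -> illegal
(5,5): flips 2 -> legal
(5,6): flips 2 -> legal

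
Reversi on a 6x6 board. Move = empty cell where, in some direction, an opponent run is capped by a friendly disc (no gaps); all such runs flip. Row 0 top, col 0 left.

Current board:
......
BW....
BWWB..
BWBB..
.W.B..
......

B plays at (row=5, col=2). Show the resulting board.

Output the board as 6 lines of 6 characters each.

Place B at (5,2); scan 8 dirs for brackets.
Dir NW: opp run (4,1) capped by B -> flip
Dir N: first cell '.' (not opp) -> no flip
Dir NE: first cell 'B' (not opp) -> no flip
Dir W: first cell '.' (not opp) -> no flip
Dir E: first cell '.' (not opp) -> no flip
Dir SW: edge -> no flip
Dir S: edge -> no flip
Dir SE: edge -> no flip
All flips: (4,1)

Answer: ......
BW....
BWWB..
BWBB..
.B.B..
..B...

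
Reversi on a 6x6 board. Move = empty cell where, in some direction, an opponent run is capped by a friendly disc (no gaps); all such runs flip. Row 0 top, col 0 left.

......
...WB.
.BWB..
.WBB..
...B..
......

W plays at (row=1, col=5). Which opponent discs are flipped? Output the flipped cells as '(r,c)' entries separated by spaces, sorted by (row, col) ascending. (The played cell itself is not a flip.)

Answer: (1,4)

Derivation:
Dir NW: first cell '.' (not opp) -> no flip
Dir N: first cell '.' (not opp) -> no flip
Dir NE: edge -> no flip
Dir W: opp run (1,4) capped by W -> flip
Dir E: edge -> no flip
Dir SW: first cell '.' (not opp) -> no flip
Dir S: first cell '.' (not opp) -> no flip
Dir SE: edge -> no flip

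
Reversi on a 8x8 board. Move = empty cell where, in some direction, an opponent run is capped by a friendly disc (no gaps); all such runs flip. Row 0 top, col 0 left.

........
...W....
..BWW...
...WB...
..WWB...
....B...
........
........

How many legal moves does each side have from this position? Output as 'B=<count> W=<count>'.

-- B to move --
(0,2): no bracket -> illegal
(0,3): no bracket -> illegal
(0,4): flips 1 -> legal
(1,2): flips 1 -> legal
(1,4): flips 1 -> legal
(1,5): no bracket -> illegal
(2,5): flips 2 -> legal
(3,1): no bracket -> illegal
(3,2): flips 2 -> legal
(3,5): no bracket -> illegal
(4,1): flips 2 -> legal
(5,1): no bracket -> illegal
(5,2): flips 1 -> legal
(5,3): no bracket -> illegal
B mobility = 7
-- W to move --
(1,1): flips 1 -> legal
(1,2): no bracket -> illegal
(2,1): flips 1 -> legal
(2,5): flips 1 -> legal
(3,1): flips 1 -> legal
(3,2): no bracket -> illegal
(3,5): flips 1 -> legal
(4,5): flips 2 -> legal
(5,3): no bracket -> illegal
(5,5): flips 1 -> legal
(6,3): no bracket -> illegal
(6,4): flips 3 -> legal
(6,5): flips 1 -> legal
W mobility = 9

Answer: B=7 W=9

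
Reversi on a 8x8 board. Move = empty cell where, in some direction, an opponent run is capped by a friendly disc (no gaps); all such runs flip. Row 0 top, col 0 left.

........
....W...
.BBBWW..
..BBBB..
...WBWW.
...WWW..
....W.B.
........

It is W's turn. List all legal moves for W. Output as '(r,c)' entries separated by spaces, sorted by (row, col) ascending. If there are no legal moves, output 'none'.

Answer: (1,0) (1,1) (1,2) (1,3) (2,0) (2,6) (4,1) (4,2) (7,7)

Derivation:
(1,0): flips 2 -> legal
(1,1): flips 3 -> legal
(1,2): flips 2 -> legal
(1,3): flips 2 -> legal
(2,0): flips 3 -> legal
(2,6): flips 2 -> legal
(3,0): no bracket -> illegal
(3,1): no bracket -> illegal
(3,6): no bracket -> illegal
(4,1): flips 2 -> legal
(4,2): flips 1 -> legal
(5,6): no bracket -> illegal
(5,7): no bracket -> illegal
(6,5): no bracket -> illegal
(6,7): no bracket -> illegal
(7,5): no bracket -> illegal
(7,6): no bracket -> illegal
(7,7): flips 1 -> legal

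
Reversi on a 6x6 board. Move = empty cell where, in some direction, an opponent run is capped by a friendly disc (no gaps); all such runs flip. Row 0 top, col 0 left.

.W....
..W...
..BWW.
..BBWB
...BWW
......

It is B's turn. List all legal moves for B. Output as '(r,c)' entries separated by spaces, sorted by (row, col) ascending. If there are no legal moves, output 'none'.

(0,0): no bracket -> illegal
(0,2): flips 1 -> legal
(0,3): no bracket -> illegal
(1,0): no bracket -> illegal
(1,1): no bracket -> illegal
(1,3): flips 2 -> legal
(1,4): flips 1 -> legal
(1,5): flips 1 -> legal
(2,1): no bracket -> illegal
(2,5): flips 3 -> legal
(5,3): flips 1 -> legal
(5,4): no bracket -> illegal
(5,5): flips 2 -> legal

Answer: (0,2) (1,3) (1,4) (1,5) (2,5) (5,3) (5,5)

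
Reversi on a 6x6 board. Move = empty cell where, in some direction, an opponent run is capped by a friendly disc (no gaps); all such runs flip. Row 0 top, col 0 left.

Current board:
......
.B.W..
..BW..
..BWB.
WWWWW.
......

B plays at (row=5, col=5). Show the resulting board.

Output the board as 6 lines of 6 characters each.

Answer: ......
.B.W..
..BW..
..BBB.
WWWWB.
.....B

Derivation:
Place B at (5,5); scan 8 dirs for brackets.
Dir NW: opp run (4,4) (3,3) capped by B -> flip
Dir N: first cell '.' (not opp) -> no flip
Dir NE: edge -> no flip
Dir W: first cell '.' (not opp) -> no flip
Dir E: edge -> no flip
Dir SW: edge -> no flip
Dir S: edge -> no flip
Dir SE: edge -> no flip
All flips: (3,3) (4,4)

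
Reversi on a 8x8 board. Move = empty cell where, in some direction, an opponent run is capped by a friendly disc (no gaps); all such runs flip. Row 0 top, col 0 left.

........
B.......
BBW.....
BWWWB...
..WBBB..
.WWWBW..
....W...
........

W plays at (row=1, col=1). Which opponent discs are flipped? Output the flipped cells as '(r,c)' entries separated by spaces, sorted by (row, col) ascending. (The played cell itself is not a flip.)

Dir NW: first cell '.' (not opp) -> no flip
Dir N: first cell '.' (not opp) -> no flip
Dir NE: first cell '.' (not opp) -> no flip
Dir W: opp run (1,0), next=edge -> no flip
Dir E: first cell '.' (not opp) -> no flip
Dir SW: opp run (2,0), next=edge -> no flip
Dir S: opp run (2,1) capped by W -> flip
Dir SE: first cell 'W' (not opp) -> no flip

Answer: (2,1)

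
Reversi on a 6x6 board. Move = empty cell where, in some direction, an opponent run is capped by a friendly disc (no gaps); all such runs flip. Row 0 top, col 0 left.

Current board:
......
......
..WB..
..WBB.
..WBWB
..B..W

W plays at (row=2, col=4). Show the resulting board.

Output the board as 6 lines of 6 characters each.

Place W at (2,4); scan 8 dirs for brackets.
Dir NW: first cell '.' (not opp) -> no flip
Dir N: first cell '.' (not opp) -> no flip
Dir NE: first cell '.' (not opp) -> no flip
Dir W: opp run (2,3) capped by W -> flip
Dir E: first cell '.' (not opp) -> no flip
Dir SW: opp run (3,3) capped by W -> flip
Dir S: opp run (3,4) capped by W -> flip
Dir SE: first cell '.' (not opp) -> no flip
All flips: (2,3) (3,3) (3,4)

Answer: ......
......
..WWW.
..WWW.
..WBWB
..B..W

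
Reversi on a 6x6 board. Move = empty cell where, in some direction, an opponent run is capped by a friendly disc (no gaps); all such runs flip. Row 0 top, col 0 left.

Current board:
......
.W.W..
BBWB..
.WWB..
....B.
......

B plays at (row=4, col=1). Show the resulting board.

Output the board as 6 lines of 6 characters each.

Place B at (4,1); scan 8 dirs for brackets.
Dir NW: first cell '.' (not opp) -> no flip
Dir N: opp run (3,1) capped by B -> flip
Dir NE: opp run (3,2) capped by B -> flip
Dir W: first cell '.' (not opp) -> no flip
Dir E: first cell '.' (not opp) -> no flip
Dir SW: first cell '.' (not opp) -> no flip
Dir S: first cell '.' (not opp) -> no flip
Dir SE: first cell '.' (not opp) -> no flip
All flips: (3,1) (3,2)

Answer: ......
.W.W..
BBWB..
.BBB..
.B..B.
......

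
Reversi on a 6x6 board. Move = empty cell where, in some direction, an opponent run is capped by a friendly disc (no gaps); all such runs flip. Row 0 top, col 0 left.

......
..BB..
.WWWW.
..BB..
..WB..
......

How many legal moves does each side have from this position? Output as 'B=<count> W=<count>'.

-- B to move --
(1,0): flips 1 -> legal
(1,1): flips 1 -> legal
(1,4): flips 1 -> legal
(1,5): flips 1 -> legal
(2,0): no bracket -> illegal
(2,5): no bracket -> illegal
(3,0): flips 1 -> legal
(3,1): flips 1 -> legal
(3,4): flips 1 -> legal
(3,5): flips 1 -> legal
(4,1): flips 1 -> legal
(5,1): flips 1 -> legal
(5,2): flips 1 -> legal
(5,3): no bracket -> illegal
B mobility = 11
-- W to move --
(0,1): flips 1 -> legal
(0,2): flips 2 -> legal
(0,3): flips 2 -> legal
(0,4): flips 1 -> legal
(1,1): no bracket -> illegal
(1,4): no bracket -> illegal
(3,1): no bracket -> illegal
(3,4): no bracket -> illegal
(4,1): flips 1 -> legal
(4,4): flips 2 -> legal
(5,2): no bracket -> illegal
(5,3): flips 2 -> legal
(5,4): flips 2 -> legal
W mobility = 8

Answer: B=11 W=8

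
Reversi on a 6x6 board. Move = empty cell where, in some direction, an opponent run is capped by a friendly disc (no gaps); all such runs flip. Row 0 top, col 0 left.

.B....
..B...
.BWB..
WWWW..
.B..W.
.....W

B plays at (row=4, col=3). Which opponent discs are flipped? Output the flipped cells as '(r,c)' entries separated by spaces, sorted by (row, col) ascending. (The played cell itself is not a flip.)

Answer: (3,2) (3,3)

Derivation:
Dir NW: opp run (3,2) capped by B -> flip
Dir N: opp run (3,3) capped by B -> flip
Dir NE: first cell '.' (not opp) -> no flip
Dir W: first cell '.' (not opp) -> no flip
Dir E: opp run (4,4), next='.' -> no flip
Dir SW: first cell '.' (not opp) -> no flip
Dir S: first cell '.' (not opp) -> no flip
Dir SE: first cell '.' (not opp) -> no flip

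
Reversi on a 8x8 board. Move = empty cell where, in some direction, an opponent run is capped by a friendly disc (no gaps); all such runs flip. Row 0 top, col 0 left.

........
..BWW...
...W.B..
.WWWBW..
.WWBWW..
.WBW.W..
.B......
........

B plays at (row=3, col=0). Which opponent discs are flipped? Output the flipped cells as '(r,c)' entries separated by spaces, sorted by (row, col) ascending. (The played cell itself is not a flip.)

Answer: (3,1) (3,2) (3,3) (4,1)

Derivation:
Dir NW: edge -> no flip
Dir N: first cell '.' (not opp) -> no flip
Dir NE: first cell '.' (not opp) -> no flip
Dir W: edge -> no flip
Dir E: opp run (3,1) (3,2) (3,3) capped by B -> flip
Dir SW: edge -> no flip
Dir S: first cell '.' (not opp) -> no flip
Dir SE: opp run (4,1) capped by B -> flip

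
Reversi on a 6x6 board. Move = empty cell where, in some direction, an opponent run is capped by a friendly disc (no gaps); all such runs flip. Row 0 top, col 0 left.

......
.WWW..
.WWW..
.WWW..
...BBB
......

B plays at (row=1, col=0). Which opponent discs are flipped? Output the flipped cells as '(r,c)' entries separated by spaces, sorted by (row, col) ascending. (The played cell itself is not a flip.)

Answer: (2,1) (3,2)

Derivation:
Dir NW: edge -> no flip
Dir N: first cell '.' (not opp) -> no flip
Dir NE: first cell '.' (not opp) -> no flip
Dir W: edge -> no flip
Dir E: opp run (1,1) (1,2) (1,3), next='.' -> no flip
Dir SW: edge -> no flip
Dir S: first cell '.' (not opp) -> no flip
Dir SE: opp run (2,1) (3,2) capped by B -> flip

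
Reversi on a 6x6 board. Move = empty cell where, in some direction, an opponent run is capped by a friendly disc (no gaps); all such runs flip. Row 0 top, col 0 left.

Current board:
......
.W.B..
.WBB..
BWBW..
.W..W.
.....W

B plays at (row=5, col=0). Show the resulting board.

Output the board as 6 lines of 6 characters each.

Place B at (5,0); scan 8 dirs for brackets.
Dir NW: edge -> no flip
Dir N: first cell '.' (not opp) -> no flip
Dir NE: opp run (4,1) capped by B -> flip
Dir W: edge -> no flip
Dir E: first cell '.' (not opp) -> no flip
Dir SW: edge -> no flip
Dir S: edge -> no flip
Dir SE: edge -> no flip
All flips: (4,1)

Answer: ......
.W.B..
.WBB..
BWBW..
.B..W.
B....W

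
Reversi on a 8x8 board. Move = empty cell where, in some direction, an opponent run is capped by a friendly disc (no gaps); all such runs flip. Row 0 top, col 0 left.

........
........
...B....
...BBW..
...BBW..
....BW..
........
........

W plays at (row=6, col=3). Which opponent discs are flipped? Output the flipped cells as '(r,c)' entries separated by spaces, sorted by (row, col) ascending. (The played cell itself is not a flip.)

Answer: (5,4)

Derivation:
Dir NW: first cell '.' (not opp) -> no flip
Dir N: first cell '.' (not opp) -> no flip
Dir NE: opp run (5,4) capped by W -> flip
Dir W: first cell '.' (not opp) -> no flip
Dir E: first cell '.' (not opp) -> no flip
Dir SW: first cell '.' (not opp) -> no flip
Dir S: first cell '.' (not opp) -> no flip
Dir SE: first cell '.' (not opp) -> no flip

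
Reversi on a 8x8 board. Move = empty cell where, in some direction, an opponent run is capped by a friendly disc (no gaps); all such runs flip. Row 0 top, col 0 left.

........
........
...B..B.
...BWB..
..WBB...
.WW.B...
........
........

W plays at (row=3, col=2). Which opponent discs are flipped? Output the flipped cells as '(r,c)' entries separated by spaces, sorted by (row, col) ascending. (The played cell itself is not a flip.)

Answer: (3,3)

Derivation:
Dir NW: first cell '.' (not opp) -> no flip
Dir N: first cell '.' (not opp) -> no flip
Dir NE: opp run (2,3), next='.' -> no flip
Dir W: first cell '.' (not opp) -> no flip
Dir E: opp run (3,3) capped by W -> flip
Dir SW: first cell '.' (not opp) -> no flip
Dir S: first cell 'W' (not opp) -> no flip
Dir SE: opp run (4,3) (5,4), next='.' -> no flip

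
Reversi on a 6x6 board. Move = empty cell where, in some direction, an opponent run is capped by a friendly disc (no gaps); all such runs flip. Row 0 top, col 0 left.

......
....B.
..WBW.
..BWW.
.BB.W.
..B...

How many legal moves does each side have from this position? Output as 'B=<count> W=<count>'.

-- B to move --
(1,1): no bracket -> illegal
(1,2): flips 1 -> legal
(1,3): no bracket -> illegal
(1,5): flips 2 -> legal
(2,1): flips 1 -> legal
(2,5): flips 1 -> legal
(3,1): no bracket -> illegal
(3,5): flips 2 -> legal
(4,3): flips 1 -> legal
(4,5): flips 1 -> legal
(5,3): no bracket -> illegal
(5,4): flips 3 -> legal
(5,5): no bracket -> illegal
B mobility = 8
-- W to move --
(0,3): no bracket -> illegal
(0,4): flips 1 -> legal
(0,5): no bracket -> illegal
(1,2): flips 1 -> legal
(1,3): flips 1 -> legal
(1,5): no bracket -> illegal
(2,1): no bracket -> illegal
(2,5): no bracket -> illegal
(3,0): no bracket -> illegal
(3,1): flips 1 -> legal
(4,0): no bracket -> illegal
(4,3): no bracket -> illegal
(5,0): no bracket -> illegal
(5,1): flips 1 -> legal
(5,3): no bracket -> illegal
W mobility = 5

Answer: B=8 W=5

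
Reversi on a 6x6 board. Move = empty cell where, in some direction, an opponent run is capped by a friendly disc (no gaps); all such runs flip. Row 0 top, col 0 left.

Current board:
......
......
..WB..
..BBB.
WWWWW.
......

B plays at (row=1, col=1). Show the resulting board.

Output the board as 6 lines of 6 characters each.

Place B at (1,1); scan 8 dirs for brackets.
Dir NW: first cell '.' (not opp) -> no flip
Dir N: first cell '.' (not opp) -> no flip
Dir NE: first cell '.' (not opp) -> no flip
Dir W: first cell '.' (not opp) -> no flip
Dir E: first cell '.' (not opp) -> no flip
Dir SW: first cell '.' (not opp) -> no flip
Dir S: first cell '.' (not opp) -> no flip
Dir SE: opp run (2,2) capped by B -> flip
All flips: (2,2)

Answer: ......
.B....
..BB..
..BBB.
WWWWW.
......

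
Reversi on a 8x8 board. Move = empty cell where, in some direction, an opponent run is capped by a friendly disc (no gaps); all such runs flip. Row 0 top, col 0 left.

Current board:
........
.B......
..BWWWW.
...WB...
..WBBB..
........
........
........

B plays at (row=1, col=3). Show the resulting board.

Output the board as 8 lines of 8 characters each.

Place B at (1,3); scan 8 dirs for brackets.
Dir NW: first cell '.' (not opp) -> no flip
Dir N: first cell '.' (not opp) -> no flip
Dir NE: first cell '.' (not opp) -> no flip
Dir W: first cell '.' (not opp) -> no flip
Dir E: first cell '.' (not opp) -> no flip
Dir SW: first cell 'B' (not opp) -> no flip
Dir S: opp run (2,3) (3,3) capped by B -> flip
Dir SE: opp run (2,4), next='.' -> no flip
All flips: (2,3) (3,3)

Answer: ........
.B.B....
..BBWWW.
...BB...
..WBBB..
........
........
........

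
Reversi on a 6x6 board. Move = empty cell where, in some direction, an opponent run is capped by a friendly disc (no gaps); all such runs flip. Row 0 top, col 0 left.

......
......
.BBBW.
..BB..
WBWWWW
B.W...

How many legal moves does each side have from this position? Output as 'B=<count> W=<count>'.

Answer: B=7 W=6

Derivation:
-- B to move --
(1,3): no bracket -> illegal
(1,4): no bracket -> illegal
(1,5): flips 1 -> legal
(2,5): flips 1 -> legal
(3,0): flips 1 -> legal
(3,1): no bracket -> illegal
(3,4): no bracket -> illegal
(3,5): no bracket -> illegal
(5,1): flips 1 -> legal
(5,3): flips 1 -> legal
(5,4): flips 1 -> legal
(5,5): flips 1 -> legal
B mobility = 7
-- W to move --
(1,0): flips 2 -> legal
(1,1): flips 2 -> legal
(1,2): flips 2 -> legal
(1,3): flips 2 -> legal
(1,4): no bracket -> illegal
(2,0): flips 3 -> legal
(3,0): flips 1 -> legal
(3,1): no bracket -> illegal
(3,4): no bracket -> illegal
(5,1): no bracket -> illegal
W mobility = 6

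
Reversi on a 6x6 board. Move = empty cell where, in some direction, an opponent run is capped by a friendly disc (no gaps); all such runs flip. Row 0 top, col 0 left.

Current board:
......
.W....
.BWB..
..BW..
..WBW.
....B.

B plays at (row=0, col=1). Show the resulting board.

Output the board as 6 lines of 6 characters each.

Place B at (0,1); scan 8 dirs for brackets.
Dir NW: edge -> no flip
Dir N: edge -> no flip
Dir NE: edge -> no flip
Dir W: first cell '.' (not opp) -> no flip
Dir E: first cell '.' (not opp) -> no flip
Dir SW: first cell '.' (not opp) -> no flip
Dir S: opp run (1,1) capped by B -> flip
Dir SE: first cell '.' (not opp) -> no flip
All flips: (1,1)

Answer: .B....
.B....
.BWB..
..BW..
..WBW.
....B.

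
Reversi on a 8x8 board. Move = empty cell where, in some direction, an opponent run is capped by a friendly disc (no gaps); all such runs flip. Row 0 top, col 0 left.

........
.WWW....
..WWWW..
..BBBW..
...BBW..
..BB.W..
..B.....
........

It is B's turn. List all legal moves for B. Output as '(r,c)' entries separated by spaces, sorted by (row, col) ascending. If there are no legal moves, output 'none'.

(0,0): flips 2 -> legal
(0,1): flips 2 -> legal
(0,2): flips 2 -> legal
(0,3): flips 2 -> legal
(0,4): no bracket -> illegal
(1,0): no bracket -> illegal
(1,4): flips 2 -> legal
(1,5): flips 1 -> legal
(1,6): flips 1 -> legal
(2,0): no bracket -> illegal
(2,1): no bracket -> illegal
(2,6): flips 1 -> legal
(3,1): no bracket -> illegal
(3,6): flips 1 -> legal
(4,6): flips 1 -> legal
(5,4): no bracket -> illegal
(5,6): flips 1 -> legal
(6,4): no bracket -> illegal
(6,5): no bracket -> illegal
(6,6): flips 1 -> legal

Answer: (0,0) (0,1) (0,2) (0,3) (1,4) (1,5) (1,6) (2,6) (3,6) (4,6) (5,6) (6,6)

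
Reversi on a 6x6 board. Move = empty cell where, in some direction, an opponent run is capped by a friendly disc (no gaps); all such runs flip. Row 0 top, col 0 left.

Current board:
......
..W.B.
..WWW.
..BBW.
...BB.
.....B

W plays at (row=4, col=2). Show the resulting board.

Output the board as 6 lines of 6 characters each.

Answer: ......
..W.B.
..WWW.
..WWW.
..WBB.
.....B

Derivation:
Place W at (4,2); scan 8 dirs for brackets.
Dir NW: first cell '.' (not opp) -> no flip
Dir N: opp run (3,2) capped by W -> flip
Dir NE: opp run (3,3) capped by W -> flip
Dir W: first cell '.' (not opp) -> no flip
Dir E: opp run (4,3) (4,4), next='.' -> no flip
Dir SW: first cell '.' (not opp) -> no flip
Dir S: first cell '.' (not opp) -> no flip
Dir SE: first cell '.' (not opp) -> no flip
All flips: (3,2) (3,3)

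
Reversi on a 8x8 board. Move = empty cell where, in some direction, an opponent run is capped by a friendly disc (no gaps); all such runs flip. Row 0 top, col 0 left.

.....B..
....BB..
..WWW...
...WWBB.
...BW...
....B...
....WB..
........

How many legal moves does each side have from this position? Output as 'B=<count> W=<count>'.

-- B to move --
(1,1): no bracket -> illegal
(1,2): no bracket -> illegal
(1,3): flips 3 -> legal
(2,1): no bracket -> illegal
(2,5): flips 1 -> legal
(3,1): no bracket -> illegal
(3,2): flips 3 -> legal
(4,2): flips 2 -> legal
(4,5): flips 1 -> legal
(5,3): flips 1 -> legal
(5,5): no bracket -> illegal
(6,3): flips 1 -> legal
(7,3): no bracket -> illegal
(7,4): flips 1 -> legal
(7,5): no bracket -> illegal
B mobility = 8
-- W to move --
(0,3): no bracket -> illegal
(0,4): flips 1 -> legal
(0,6): flips 1 -> legal
(1,3): no bracket -> illegal
(1,6): no bracket -> illegal
(2,5): no bracket -> illegal
(2,6): flips 1 -> legal
(2,7): no bracket -> illegal
(3,2): no bracket -> illegal
(3,7): flips 2 -> legal
(4,2): flips 1 -> legal
(4,5): no bracket -> illegal
(4,6): flips 1 -> legal
(4,7): no bracket -> illegal
(5,2): flips 1 -> legal
(5,3): flips 1 -> legal
(5,5): no bracket -> illegal
(5,6): no bracket -> illegal
(6,3): no bracket -> illegal
(6,6): flips 1 -> legal
(7,4): no bracket -> illegal
(7,5): no bracket -> illegal
(7,6): no bracket -> illegal
W mobility = 9

Answer: B=8 W=9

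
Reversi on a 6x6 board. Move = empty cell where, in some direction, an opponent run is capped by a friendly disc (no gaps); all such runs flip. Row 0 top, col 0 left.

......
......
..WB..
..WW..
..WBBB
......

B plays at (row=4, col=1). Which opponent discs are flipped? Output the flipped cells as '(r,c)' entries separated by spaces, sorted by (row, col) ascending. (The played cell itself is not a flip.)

Answer: (3,2) (4,2)

Derivation:
Dir NW: first cell '.' (not opp) -> no flip
Dir N: first cell '.' (not opp) -> no flip
Dir NE: opp run (3,2) capped by B -> flip
Dir W: first cell '.' (not opp) -> no flip
Dir E: opp run (4,2) capped by B -> flip
Dir SW: first cell '.' (not opp) -> no flip
Dir S: first cell '.' (not opp) -> no flip
Dir SE: first cell '.' (not opp) -> no flip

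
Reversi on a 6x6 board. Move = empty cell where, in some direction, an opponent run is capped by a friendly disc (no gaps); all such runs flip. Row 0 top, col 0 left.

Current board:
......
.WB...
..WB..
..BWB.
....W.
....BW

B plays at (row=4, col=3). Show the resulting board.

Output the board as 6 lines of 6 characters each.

Answer: ......
.WB...
..WB..
..BBB.
...BW.
....BW

Derivation:
Place B at (4,3); scan 8 dirs for brackets.
Dir NW: first cell 'B' (not opp) -> no flip
Dir N: opp run (3,3) capped by B -> flip
Dir NE: first cell 'B' (not opp) -> no flip
Dir W: first cell '.' (not opp) -> no flip
Dir E: opp run (4,4), next='.' -> no flip
Dir SW: first cell '.' (not opp) -> no flip
Dir S: first cell '.' (not opp) -> no flip
Dir SE: first cell 'B' (not opp) -> no flip
All flips: (3,3)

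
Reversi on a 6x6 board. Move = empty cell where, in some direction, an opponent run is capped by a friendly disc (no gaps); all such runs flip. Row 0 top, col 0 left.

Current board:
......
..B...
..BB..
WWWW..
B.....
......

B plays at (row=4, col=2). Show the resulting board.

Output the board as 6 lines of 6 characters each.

Place B at (4,2); scan 8 dirs for brackets.
Dir NW: opp run (3,1), next='.' -> no flip
Dir N: opp run (3,2) capped by B -> flip
Dir NE: opp run (3,3), next='.' -> no flip
Dir W: first cell '.' (not opp) -> no flip
Dir E: first cell '.' (not opp) -> no flip
Dir SW: first cell '.' (not opp) -> no flip
Dir S: first cell '.' (not opp) -> no flip
Dir SE: first cell '.' (not opp) -> no flip
All flips: (3,2)

Answer: ......
..B...
..BB..
WWBW..
B.B...
......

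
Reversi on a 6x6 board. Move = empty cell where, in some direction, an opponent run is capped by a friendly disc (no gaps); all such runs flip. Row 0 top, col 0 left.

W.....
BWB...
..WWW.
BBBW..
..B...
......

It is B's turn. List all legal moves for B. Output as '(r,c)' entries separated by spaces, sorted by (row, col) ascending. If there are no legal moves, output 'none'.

Answer: (1,3) (1,4) (1,5) (3,4)

Derivation:
(0,1): no bracket -> illegal
(0,2): no bracket -> illegal
(1,3): flips 1 -> legal
(1,4): flips 1 -> legal
(1,5): flips 2 -> legal
(2,0): no bracket -> illegal
(2,1): no bracket -> illegal
(2,5): no bracket -> illegal
(3,4): flips 2 -> legal
(3,5): no bracket -> illegal
(4,3): no bracket -> illegal
(4,4): no bracket -> illegal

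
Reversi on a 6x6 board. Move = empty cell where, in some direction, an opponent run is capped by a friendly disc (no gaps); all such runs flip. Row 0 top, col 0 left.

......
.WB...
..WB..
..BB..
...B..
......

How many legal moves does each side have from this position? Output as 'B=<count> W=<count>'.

Answer: B=3 W=5

Derivation:
-- B to move --
(0,0): flips 2 -> legal
(0,1): no bracket -> illegal
(0,2): no bracket -> illegal
(1,0): flips 1 -> legal
(1,3): no bracket -> illegal
(2,0): no bracket -> illegal
(2,1): flips 1 -> legal
(3,1): no bracket -> illegal
B mobility = 3
-- W to move --
(0,1): no bracket -> illegal
(0,2): flips 1 -> legal
(0,3): no bracket -> illegal
(1,3): flips 1 -> legal
(1,4): no bracket -> illegal
(2,1): no bracket -> illegal
(2,4): flips 1 -> legal
(3,1): no bracket -> illegal
(3,4): no bracket -> illegal
(4,1): no bracket -> illegal
(4,2): flips 1 -> legal
(4,4): flips 1 -> legal
(5,2): no bracket -> illegal
(5,3): no bracket -> illegal
(5,4): no bracket -> illegal
W mobility = 5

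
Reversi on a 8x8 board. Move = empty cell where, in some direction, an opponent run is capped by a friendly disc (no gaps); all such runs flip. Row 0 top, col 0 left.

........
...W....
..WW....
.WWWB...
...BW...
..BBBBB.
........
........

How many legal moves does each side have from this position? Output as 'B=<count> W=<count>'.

Answer: B=7 W=9

Derivation:
-- B to move --
(0,2): no bracket -> illegal
(0,3): flips 3 -> legal
(0,4): no bracket -> illegal
(1,1): flips 3 -> legal
(1,2): flips 1 -> legal
(1,4): no bracket -> illegal
(2,0): no bracket -> illegal
(2,1): flips 1 -> legal
(2,4): no bracket -> illegal
(3,0): flips 3 -> legal
(3,5): flips 1 -> legal
(4,0): no bracket -> illegal
(4,1): no bracket -> illegal
(4,2): no bracket -> illegal
(4,5): flips 1 -> legal
B mobility = 7
-- W to move --
(2,4): flips 1 -> legal
(2,5): no bracket -> illegal
(3,5): flips 1 -> legal
(4,1): no bracket -> illegal
(4,2): flips 1 -> legal
(4,5): flips 1 -> legal
(4,6): no bracket -> illegal
(4,7): no bracket -> illegal
(5,1): no bracket -> illegal
(5,7): no bracket -> illegal
(6,1): no bracket -> illegal
(6,2): flips 1 -> legal
(6,3): flips 2 -> legal
(6,4): flips 1 -> legal
(6,5): flips 2 -> legal
(6,6): flips 1 -> legal
(6,7): no bracket -> illegal
W mobility = 9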